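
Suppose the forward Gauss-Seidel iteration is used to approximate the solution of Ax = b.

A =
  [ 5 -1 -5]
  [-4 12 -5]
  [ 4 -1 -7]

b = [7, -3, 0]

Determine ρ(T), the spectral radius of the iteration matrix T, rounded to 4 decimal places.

Write A = D+L+U with D = diag(5, 12, -7).
Gauss-Seidel: T = -(D+L)⁻¹U, row 0 first, T[0,2] = -(-5)/(5) = +1.0000; later rows by forward substitution.
  T[0,:] = [+0.0000 +0.2000 +1.0000]
  T[1,:] = [+0.0000 +0.0667 +0.7500]
  T[2,:] = [+0.0000 +0.1048 +0.4643]
|λ(T)| sorted: 0.6091, 0.0782, 0.0000.
spectral radius ρ = 0.6091; 0.6091 < 1: convergent.

0.6091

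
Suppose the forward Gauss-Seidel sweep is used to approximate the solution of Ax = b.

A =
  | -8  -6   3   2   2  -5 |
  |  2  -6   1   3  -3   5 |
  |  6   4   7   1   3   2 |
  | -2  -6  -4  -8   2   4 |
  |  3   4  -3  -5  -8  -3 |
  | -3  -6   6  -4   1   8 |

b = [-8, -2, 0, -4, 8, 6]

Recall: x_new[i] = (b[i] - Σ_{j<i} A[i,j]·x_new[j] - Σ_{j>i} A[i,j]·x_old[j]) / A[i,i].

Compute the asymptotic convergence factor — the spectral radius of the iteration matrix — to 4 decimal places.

Diagonal D = diag(-8, -6, 7, -8, -8, 8); L, U strict lower/upper.
GS T = -(D+L)⁻¹U: row 0 first, T[0,1] = -(-6)/(-8) = -0.7500; later rows by forward substitution.
  T[0,:] = [+0.0000  -0.7500  +0.3750  +0.2500  +0.2500  -0.6250]
  T[1,:] = [+0.0000  -0.2500  +0.2917  +0.5833  -0.4167  +0.6250]
  T[2,:] = [+0.0000  +0.7857  -0.4881  -0.6905  -0.4048  -0.1071]
  T[3,:] = [+0.0000  -0.0179  -0.0685  -0.1548  +0.7024  +0.2411]
  T[4,:] = [+0.0000  -0.6897  +0.5123  +0.7411  -0.4018  -0.4074]
  T[5,:] = [+0.0000  -0.9807  +0.6272  +0.8791  +0.4862  +0.4862]
eigenvalue magnitudes: 1.5153, 0.8983, 0.8983, 0.0227, 0.0227, 0.0000.
ρ(T) = max|λ| = 1.5153; 1.5153 > 1, so it fails to converge.

1.5153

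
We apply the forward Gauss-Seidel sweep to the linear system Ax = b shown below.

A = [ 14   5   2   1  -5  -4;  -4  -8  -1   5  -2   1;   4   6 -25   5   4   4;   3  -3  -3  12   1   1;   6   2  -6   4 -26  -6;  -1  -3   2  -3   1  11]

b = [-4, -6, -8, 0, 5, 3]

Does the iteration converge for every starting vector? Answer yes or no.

yes

A = D + L + U where D = diag(14, -8, -25, 12, -26, 11).
T_GS = -(D+L)⁻¹U: row 0 first, T[0,4] = -(-5)/(14) = +0.3571; later rows by forward substitution.
  T[0,:] = [+0.0000 -0.3571 -0.1429 -0.0714 +0.3571 +0.2857]
  T[1,:] = [+0.0000 +0.1786 -0.0536 +0.6607 -0.4286 -0.0179]
  T[2,:] = [+0.0000 -0.0143 -0.0357 +0.3471 +0.1143 +0.2014]
  T[3,:] = [+0.0000 +0.1304 +0.0134 +0.2698 -0.2512 -0.1089]
  T[4,:] = [+0.0000 -0.0453 -0.0268 -0.0043 -0.0156 -0.2294]
  T[5,:] = [+0.0000 +0.0585 -0.0150 +0.1846 -0.1723 -0.0244]
|eigenvalues of T|: 0.5782, 0.1835, 0.1835, 0.0718, 0.0112, 0.0000.
ρ(T) = max|λ| = 0.5782; 0.5782 < 1: convergent.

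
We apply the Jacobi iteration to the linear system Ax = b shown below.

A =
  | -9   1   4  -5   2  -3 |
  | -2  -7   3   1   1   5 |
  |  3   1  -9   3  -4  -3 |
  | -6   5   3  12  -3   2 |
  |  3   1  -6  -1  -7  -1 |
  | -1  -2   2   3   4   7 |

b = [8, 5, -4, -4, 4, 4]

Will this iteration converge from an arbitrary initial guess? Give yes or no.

Let D = diag(-9, -7, -9, 12, -7, 7); L, U the strict triangles.
Jacobi T = -D⁻¹(L+U): T[5,2] = -(2)/(7) = -0.2857; T[5,5] = 0.
  T[0,:] = [+0.0000 +0.1111 +0.4444 -0.5556 +0.2222 -0.3333]
  T[1,:] = [-0.2857 +0.0000 +0.4286 +0.1429 +0.1429 +0.7143]
  T[2,:] = [+0.3333 +0.1111 +0.0000 +0.3333 -0.4444 -0.3333]
  T[3,:] = [+0.5000 -0.4167 -0.2500 +0.0000 +0.2500 -0.1667]
  T[4,:] = [+0.4286 +0.1429 -0.8571 -0.1429 +0.0000 -0.1429]
  T[5,:] = [+0.1429 +0.2857 -0.2857 -0.4286 -0.5714 +0.0000]
moduli |λ_i(T)| = 1.1436, 0.7004, 0.7004, 0.6477, 0.6477, 0.2826.
ρ = 1.1436; 1.1436 > 1, so it fails to converge.

no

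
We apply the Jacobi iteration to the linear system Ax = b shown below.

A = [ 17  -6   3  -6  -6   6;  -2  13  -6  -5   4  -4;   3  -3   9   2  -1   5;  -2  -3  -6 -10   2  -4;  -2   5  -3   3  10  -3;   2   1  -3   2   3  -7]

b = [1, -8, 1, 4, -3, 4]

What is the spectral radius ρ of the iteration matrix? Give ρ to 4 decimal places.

A = D + L + U where D = diag(17, 13, 9, -10, 10, -7).
Jacobi: T = -D⁻¹(L+U), T[2,3] = -(2)/(9) = -0.2222; T[2,2] = 0.
  T[0,:] = [+0.0000, +0.3529, -0.1765, +0.3529, +0.3529, -0.3529]
  T[1,:] = [+0.1538, +0.0000, +0.4615, +0.3846, -0.3077, +0.3077]
  T[2,:] = [-0.3333, +0.3333, +0.0000, -0.2222, +0.1111, -0.5556]
  T[3,:] = [-0.2000, -0.3000, -0.6000, +0.0000, +0.2000, -0.4000]
  T[4,:] = [+0.2000, -0.5000, +0.3000, -0.3000, +0.0000, +0.3000]
  T[5,:] = [+0.2857, +0.1429, -0.4286, +0.2857, +0.4286, +0.0000]
|roots of det(T-λI)|: 1.1207, 0.5155, 0.5155, 0.5080, 0.5080, 0.0379.
spectral radius ρ = 1.1207; 1.1207 > 1 ⇒ diverges.

1.1207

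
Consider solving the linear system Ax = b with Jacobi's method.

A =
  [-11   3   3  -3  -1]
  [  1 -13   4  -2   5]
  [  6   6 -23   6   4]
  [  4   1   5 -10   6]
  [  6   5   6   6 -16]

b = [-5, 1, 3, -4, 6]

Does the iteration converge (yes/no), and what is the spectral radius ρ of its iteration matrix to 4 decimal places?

yes, ρ = 0.8257

Let D = diag(-11, -13, -23, -10, -16); L, U the strict triangles.
Jacobi T = -D⁻¹(L+U): T[0,1] = -(3)/(-11) = +0.2727; T[0,0] = 0.
  T[0,:] = [+0.0000  +0.2727  +0.2727  -0.2727  -0.0909]
  T[1,:] = [+0.0769  +0.0000  +0.3077  -0.1538  +0.3846]
  T[2,:] = [+0.2609  +0.2609  +0.0000  +0.2609  +0.1739]
  T[3,:] = [+0.4000  +0.1000  +0.5000  +0.0000  +0.6000]
  T[4,:] = [+0.3750  +0.3125  +0.3750  +0.3750  +0.0000]
|eigenvalues of T|: 0.8257, 0.6402, 0.2666, 0.1730, 0.1730.
ρ = 0.8257; 0.8257 < 1 ⇒ converges.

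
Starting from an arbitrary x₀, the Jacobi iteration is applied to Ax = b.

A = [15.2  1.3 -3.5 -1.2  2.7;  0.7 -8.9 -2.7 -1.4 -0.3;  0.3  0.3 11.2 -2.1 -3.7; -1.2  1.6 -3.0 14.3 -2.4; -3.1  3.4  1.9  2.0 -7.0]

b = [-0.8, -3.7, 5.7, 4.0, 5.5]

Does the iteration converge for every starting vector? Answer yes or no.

Let D = diag(15.2, -8.9, 11.2, 14.3, -7); L, U the strict triangles.
Jacobi: T = -D⁻¹(L+U), T[1,4] = -(-0.3)/(-8.9) = -0.0337; T[1,1] = 0.
  T[0,:] = [+0.0000 -0.0855 +0.2303 +0.0789 -0.1776]
  T[1,:] = [+0.0787 +0.0000 -0.3034 -0.1573 -0.0337]
  T[2,:] = [-0.0268 -0.0268 +0.0000 +0.1875 +0.3304]
  T[3,:] = [+0.0839 -0.1119 +0.2098 +0.0000 +0.1678]
  T[4,:] = [-0.4429 +0.4857 +0.2714 +0.2857 +0.0000]
moduli |λ_i(T)| = 0.5777, 0.4332, 0.4332, 0.1591, 0.0063.
spectral radius ρ = 0.5777; 0.5777 < 1 ⇒ converges.

yes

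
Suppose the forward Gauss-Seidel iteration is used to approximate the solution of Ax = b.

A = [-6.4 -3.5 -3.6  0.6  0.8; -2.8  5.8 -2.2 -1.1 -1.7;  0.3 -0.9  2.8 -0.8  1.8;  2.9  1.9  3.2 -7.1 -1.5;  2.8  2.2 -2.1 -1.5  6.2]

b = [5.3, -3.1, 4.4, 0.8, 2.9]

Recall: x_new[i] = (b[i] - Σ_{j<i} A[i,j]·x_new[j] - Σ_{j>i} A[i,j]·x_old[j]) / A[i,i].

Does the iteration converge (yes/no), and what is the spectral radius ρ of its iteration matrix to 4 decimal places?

yes, ρ = 0.6146

Diagonal D = diag(-6.4, 5.8, 2.8, -7.1, 6.2); L, U strict lower/upper.
GS T = -(D+L)⁻¹U: row 0 first, T[0,1] = -(-3.5)/(-6.4) = -0.5469; later rows by forward substitution.
  T[0,:] = [+0.0000  -0.5469  -0.5625  +0.0938  +0.1250]
  T[1,:] = [+0.0000  -0.2640  +0.1078  +0.2349  +0.3534]
  T[2,:] = [+0.0000  -0.0263  +0.0949  +0.3512  -0.5426]
  T[3,:] = [+0.0000  -0.3059  -0.1581  +0.2594  -0.3102]
  T[4,:] = [+0.0000  +0.2578  +0.2097  +0.0560  -0.4407]
|roots of det(T-λI)|: 0.6146, 0.4856, 0.4856, 0.0390, 0.0000.
ρ(T) = max|λ| = 0.6146; 0.6146 < 1, so it converges for any x₀.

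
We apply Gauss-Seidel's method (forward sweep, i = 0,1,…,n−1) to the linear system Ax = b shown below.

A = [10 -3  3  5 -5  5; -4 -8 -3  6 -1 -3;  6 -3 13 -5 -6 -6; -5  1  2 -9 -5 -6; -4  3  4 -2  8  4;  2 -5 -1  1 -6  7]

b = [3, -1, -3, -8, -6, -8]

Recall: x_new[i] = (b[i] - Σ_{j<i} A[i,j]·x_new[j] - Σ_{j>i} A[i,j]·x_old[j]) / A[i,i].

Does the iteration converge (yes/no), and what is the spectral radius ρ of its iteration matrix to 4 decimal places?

Split A = D + L + U, D = diag(10, -8, 13, -9, 8, 7).
T_GS = -(D+L)⁻¹U: row 0 first, T[0,2] = -(3)/(10) = -0.3000; later rows by forward substitution.
  T[0,:] = [+0.0000  +0.3000  -0.3000  -0.5000  +0.5000  -0.5000]
  T[1,:] = [+0.0000  -0.1500  -0.2250  +1.0000  -0.3750  -0.1250]
  T[2,:] = [+0.0000  -0.1731  +0.0865  +0.8462  +0.1442  +0.6635]
  T[3,:] = [+0.0000  -0.2218  +0.1609  +0.5769  -0.8429  -0.2553]
  T[4,:] = [+0.0000  +0.2373  -0.0687  -0.9038  +0.1078  -1.0987]
  T[5,:] = [+0.0000  +0.0175  -0.1445  +0.1209  -0.1773  -0.7569]
|λ(T)| sorted: 1.1398, 0.7513, 0.7513, 0.1431, 0.0373, 0.0000.
ρ = 1.1398; 1.1398 > 1 ⇒ diverges.

no, ρ = 1.1398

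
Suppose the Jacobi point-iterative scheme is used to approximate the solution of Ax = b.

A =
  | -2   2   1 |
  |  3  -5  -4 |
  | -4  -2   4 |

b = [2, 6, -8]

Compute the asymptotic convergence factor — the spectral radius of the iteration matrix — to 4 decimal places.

1.1294

A = D + L + U where D = diag(-2, -5, 4).
T_J = -D⁻¹(L+U): T[1,2] = -(-4)/(-5) = -0.8000; T[1,1] = 0.
  T[0,:] = [+0.0000, +1.0000, +0.5000]
  T[1,:] = [+0.6000, +0.0000, -0.8000]
  T[2,:] = [+1.0000, +0.5000, +0.0000]
moduli |λ_i(T)| = 1.1294, 0.7586, 0.7586.
ρ(T) = max|λ| = 1.1294; 1.1294 > 1 ⇒ diverges.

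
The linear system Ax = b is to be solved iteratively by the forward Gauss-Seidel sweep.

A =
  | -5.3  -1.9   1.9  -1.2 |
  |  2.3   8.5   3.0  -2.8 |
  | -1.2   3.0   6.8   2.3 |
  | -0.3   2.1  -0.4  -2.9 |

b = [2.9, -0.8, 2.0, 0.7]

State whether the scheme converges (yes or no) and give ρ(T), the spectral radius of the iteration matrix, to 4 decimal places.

yes, ρ = 0.9133

Let D = diag(-5.3, 8.5, 6.8, -2.9); L, U the strict triangles.
Gauss-Seidel: T = -(D+L)⁻¹U, row 0 first, T[0,1] = -(-1.9)/(-5.3) = -0.3585; later rows by forward substitution.
  T[0,:] = [+0.0000  -0.3585  +0.3585  -0.2264]
  T[1,:] = [+0.0000  +0.0970  -0.4499  +0.3907]
  T[2,:] = [+0.0000  -0.1061  +0.2618  -0.5505]
  T[3,:] = [+0.0000  +0.1220  -0.3990  +0.3823]
eigenvalue magnitudes: 0.9133, 0.1369, 0.0354, 0.0000.
ρ = 0.9133; 0.9133 < 1 ⇒ converges.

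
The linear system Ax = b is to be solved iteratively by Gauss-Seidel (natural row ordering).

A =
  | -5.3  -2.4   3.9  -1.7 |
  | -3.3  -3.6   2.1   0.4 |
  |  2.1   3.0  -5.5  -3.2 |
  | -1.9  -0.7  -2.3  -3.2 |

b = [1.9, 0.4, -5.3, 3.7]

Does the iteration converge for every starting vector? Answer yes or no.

Split A = D + L + U, D = diag(-5.3, -3.6, -5.5, -3.2).
GS T = -(D+L)⁻¹U: row 0 first, T[0,2] = -(3.9)/(-5.3) = +0.7358; later rows by forward substitution.
  T[0,:] = [+0.0000 -0.4528 +0.7358 -0.3208]
  T[1,:] = [+0.0000 +0.4151 -0.0912 +0.4051]
  T[2,:] = [+0.0000 +0.0535 +0.2312 -0.4833]
  T[3,:] = [+0.0000 +0.1396 -0.5831 +0.4492]
|roots of det(T-λI)|: 0.9345, 0.4032, 0.2422, 0.0000.
spectral radius ρ = 0.9345; 0.9345 < 1 ⇒ converges.

yes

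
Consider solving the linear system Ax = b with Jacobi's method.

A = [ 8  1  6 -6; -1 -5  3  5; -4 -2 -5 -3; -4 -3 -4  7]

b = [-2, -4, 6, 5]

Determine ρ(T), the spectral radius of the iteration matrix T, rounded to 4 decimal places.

Diagonal D = diag(8, -5, -5, 7); L, U strict lower/upper.
T_J = -D⁻¹(L+U): T[3,0] = -(-4)/(7) = +0.5714; T[3,3] = 0.
  T[0,:] = [+0.0000  -0.1250  -0.7500  +0.7500]
  T[1,:] = [-0.2000  +0.0000  +0.6000  +1.0000]
  T[2,:] = [-0.8000  -0.4000  +0.0000  -0.6000]
  T[3,:] = [+0.5714  +0.4286  +0.5714  +0.0000]
|roots of det(T-λI)|: 1.1738, 0.7560, 0.7560, 0.0745.
ρ(T) = max|λ| = 1.1738; 1.1738 > 1 ⇒ diverges.

1.1738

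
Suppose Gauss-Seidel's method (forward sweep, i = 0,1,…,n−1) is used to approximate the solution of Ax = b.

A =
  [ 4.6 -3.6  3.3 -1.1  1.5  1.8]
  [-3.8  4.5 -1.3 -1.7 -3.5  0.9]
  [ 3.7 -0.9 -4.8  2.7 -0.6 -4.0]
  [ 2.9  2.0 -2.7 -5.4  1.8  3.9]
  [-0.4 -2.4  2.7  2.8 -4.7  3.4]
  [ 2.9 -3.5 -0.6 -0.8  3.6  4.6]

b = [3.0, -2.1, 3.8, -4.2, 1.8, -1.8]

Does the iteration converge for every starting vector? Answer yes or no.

Let D = diag(4.6, 4.5, -4.8, -5.4, -4.7, 4.6); L, U the strict triangles.
GS T = -(D+L)⁻¹U: row 0 first, T[0,4] = -(1.5)/(4.6) = -0.3261; later rows by forward substitution.
  T[0,:] = [+0.0000 +0.7826 -0.7174 +0.2391 -0.3261 -0.3913]
  T[1,:] = [+0.0000 +0.6609 -0.3169 +0.5797 +0.5024 -0.5304]
  T[2,:] = [+0.0000 +0.4793 -0.4936 +0.6381 -0.4706 -1.0355]
  T[3,:] = [+0.0000 +0.4254 -0.2559 +0.0241 +0.5796 +0.8334]
  T[4,:] = [+0.0000 +0.1247 -0.2131 +0.0645 -0.1538 +0.9292]
  T[5,:] = [+0.0000 +0.0483 +0.2690 +0.3272 +0.7477 -0.8742]
|λ(T)| sorted: 1.3036, 1.0463, 0.4062, 0.2925, 0.1193, 0.0000.
ρ(T) = max|λ| = 1.3036; 1.3036 > 1 ⇒ diverges.

no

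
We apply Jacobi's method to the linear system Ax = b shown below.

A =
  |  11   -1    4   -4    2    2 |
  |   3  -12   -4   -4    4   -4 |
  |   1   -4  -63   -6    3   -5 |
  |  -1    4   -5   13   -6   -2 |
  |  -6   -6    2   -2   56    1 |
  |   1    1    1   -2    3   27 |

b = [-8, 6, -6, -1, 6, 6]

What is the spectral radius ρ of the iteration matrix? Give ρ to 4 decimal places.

Split A = D + L + U, D = diag(11, -12, -63, 13, 56, 27).
Jacobi: T = -D⁻¹(L+U), T[0,2] = -(4)/(11) = -0.3636; T[0,0] = 0.
  T[0,:] = [+0.0000 +0.0909 -0.3636 +0.3636 -0.1818 -0.1818]
  T[1,:] = [+0.2500 +0.0000 -0.3333 -0.3333 +0.3333 -0.3333]
  T[2,:] = [+0.0159 -0.0635 +0.0000 -0.0952 +0.0476 -0.0794]
  T[3,:] = [+0.0769 -0.3077 +0.3846 +0.0000 +0.4615 +0.1538]
  T[4,:] = [+0.1071 +0.1071 -0.0357 +0.0357 +0.0000 -0.0179]
  T[5,:] = [-0.0370 -0.0370 -0.0370 +0.0741 -0.1111 +0.0000]
moduli |λ_i(T)| = 0.4735, 0.3240, 0.3240, 0.1607, 0.1607, 0.0502.
ρ = 0.4735; 0.4735 < 1 ⇒ converges.

0.4735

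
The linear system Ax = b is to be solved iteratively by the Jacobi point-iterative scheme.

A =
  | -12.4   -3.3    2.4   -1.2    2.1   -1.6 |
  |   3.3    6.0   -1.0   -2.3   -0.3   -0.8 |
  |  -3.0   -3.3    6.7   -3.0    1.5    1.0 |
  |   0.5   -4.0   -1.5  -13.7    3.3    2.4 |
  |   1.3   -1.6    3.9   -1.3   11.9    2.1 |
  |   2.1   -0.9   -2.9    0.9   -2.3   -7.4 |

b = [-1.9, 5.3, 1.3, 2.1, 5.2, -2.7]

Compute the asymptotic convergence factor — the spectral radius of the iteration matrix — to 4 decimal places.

0.8453

Diagonal D = diag(-12.4, 6, 6.7, -13.7, 11.9, -7.4); L, U strict lower/upper.
Jacobi: T = -D⁻¹(L+U), T[0,5] = -(-1.6)/(-12.4) = -0.1290; T[0,0] = 0.
  T[0,:] = [+0.0000, -0.2661, +0.1935, -0.0968, +0.1694, -0.1290]
  T[1,:] = [-0.5500, +0.0000, +0.1667, +0.3833, +0.0500, +0.1333]
  T[2,:] = [+0.4478, +0.4925, +0.0000, +0.4478, -0.2239, -0.1493]
  T[3,:] = [+0.0365, -0.2920, -0.1095, +0.0000, +0.2409, +0.1752]
  T[4,:] = [-0.1092, +0.1345, -0.3277, +0.1092, +0.0000, -0.1765]
  T[5,:] = [+0.2838, -0.1216, -0.3919, +0.1216, -0.3108, +0.0000]
eigenvalue magnitudes: 0.8453, 0.5342, 0.5342, 0.3618, 0.3618, 0.3073.
ρ = 0.8453; 0.8453 < 1: convergent.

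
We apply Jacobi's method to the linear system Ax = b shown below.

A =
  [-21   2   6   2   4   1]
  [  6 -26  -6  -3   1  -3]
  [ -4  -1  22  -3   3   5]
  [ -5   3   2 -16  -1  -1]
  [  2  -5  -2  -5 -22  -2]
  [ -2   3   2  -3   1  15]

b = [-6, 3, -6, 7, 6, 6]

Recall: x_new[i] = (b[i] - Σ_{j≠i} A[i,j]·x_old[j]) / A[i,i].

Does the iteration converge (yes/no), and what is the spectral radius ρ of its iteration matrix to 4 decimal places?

yes, ρ = 0.5377

A = D + L + U where D = diag(-21, -26, 22, -16, -22, 15).
Jacobi: T = -D⁻¹(L+U), T[0,2] = -(6)/(-21) = +0.2857; T[0,0] = 0.
  T[0,:] = [+0.0000, +0.0952, +0.2857, +0.0952, +0.1905, +0.0476]
  T[1,:] = [+0.2308, +0.0000, -0.2308, -0.1154, +0.0385, -0.1154]
  T[2,:] = [+0.1818, +0.0455, +0.0000, +0.1364, -0.1364, -0.2273]
  T[3,:] = [-0.3125, +0.1875, +0.1250, +0.0000, -0.0625, -0.0625]
  T[4,:] = [+0.0909, -0.2273, -0.0909, -0.2273, +0.0000, -0.0909]
  T[5,:] = [+0.1333, -0.2000, -0.1333, +0.2000, -0.0667, +0.0000]
|λ(T)| sorted: 0.5377, 0.3095, 0.3095, 0.2769, 0.1518, 0.1518.
ρ(T) = max|λ| = 0.5377; 0.5377 < 1: convergent.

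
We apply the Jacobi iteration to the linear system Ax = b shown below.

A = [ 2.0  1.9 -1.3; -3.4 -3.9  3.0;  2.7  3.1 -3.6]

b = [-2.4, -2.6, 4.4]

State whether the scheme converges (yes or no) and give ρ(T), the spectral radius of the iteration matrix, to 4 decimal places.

no, ρ = 1.6181

Diagonal D = diag(2, -3.9, -3.6); L, U strict lower/upper.
Jacobi T = -D⁻¹(L+U): T[2,0] = -(2.7)/(-3.6) = +0.7500; T[2,2] = 0.
  T[0,:] = [+0.0000 -0.9500 +0.6500]
  T[1,:] = [-0.8718 +0.0000 +0.7692]
  T[2,:] = [+0.7500 +0.8611 +0.0000]
|roots of det(T-λI)|: 1.6181, 0.9288, 0.6894.
ρ = 1.6181; 1.6181 > 1: divergent.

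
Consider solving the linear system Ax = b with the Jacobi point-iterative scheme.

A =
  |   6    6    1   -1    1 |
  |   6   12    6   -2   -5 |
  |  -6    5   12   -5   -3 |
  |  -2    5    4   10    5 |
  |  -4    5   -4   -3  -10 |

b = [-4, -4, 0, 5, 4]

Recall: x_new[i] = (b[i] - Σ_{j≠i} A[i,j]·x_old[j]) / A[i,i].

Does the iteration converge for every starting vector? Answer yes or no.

no

Write A = D+L+U with D = diag(6, 12, 12, 10, -10).
Jacobi T = -D⁻¹(L+U): T[4,1] = -(5)/(-10) = +0.5000; T[4,4] = 0.
  T[0,:] = [+0.0000, -1.0000, -0.1667, +0.1667, -0.1667]
  T[1,:] = [-0.5000, +0.0000, -0.5000, +0.1667, +0.4167]
  T[2,:] = [+0.5000, -0.4167, +0.0000, +0.4167, +0.2500]
  T[3,:] = [+0.2000, -0.5000, -0.4000, +0.0000, -0.5000]
  T[4,:] = [-0.4000, +0.5000, -0.4000, -0.3000, +0.0000]
eigenvalue magnitudes: 1.2276, 0.6818, 0.6818, 0.6124, 0.0956.
spectral radius ρ = 1.2276; 1.2276 > 1 ⇒ diverges.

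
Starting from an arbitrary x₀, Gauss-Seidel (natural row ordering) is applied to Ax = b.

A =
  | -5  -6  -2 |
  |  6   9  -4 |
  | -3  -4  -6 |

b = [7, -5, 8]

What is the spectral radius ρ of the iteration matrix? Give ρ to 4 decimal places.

Split A = D + L + U, D = diag(-5, 9, -6).
T_GS = -(D+L)⁻¹U: row 0 first, T[0,2] = -(-2)/(-5) = -0.4000; later rows by forward substitution.
  T[0,:] = [+0.0000  -1.2000  -0.4000]
  T[1,:] = [+0.0000  +0.8000  +0.7111]
  T[2,:] = [+0.0000  +0.0667  -0.2741]
eigenvalue magnitudes: 0.8425, 0.3165, 0.0000.
ρ = 0.8425; 0.8425 < 1, so it converges for any x₀.

0.8425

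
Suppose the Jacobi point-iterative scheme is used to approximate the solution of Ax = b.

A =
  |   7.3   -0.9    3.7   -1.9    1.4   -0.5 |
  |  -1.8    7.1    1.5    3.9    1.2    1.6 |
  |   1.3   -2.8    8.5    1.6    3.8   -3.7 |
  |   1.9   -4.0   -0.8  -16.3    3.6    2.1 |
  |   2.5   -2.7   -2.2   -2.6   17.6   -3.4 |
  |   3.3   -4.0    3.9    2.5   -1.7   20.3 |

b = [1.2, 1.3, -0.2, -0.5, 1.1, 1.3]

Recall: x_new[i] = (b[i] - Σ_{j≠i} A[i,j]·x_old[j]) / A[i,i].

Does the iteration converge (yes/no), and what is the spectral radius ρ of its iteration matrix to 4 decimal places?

A = D + L + U where D = diag(7.3, 7.1, 8.5, -16.3, 17.6, 20.3).
Jacobi T = -D⁻¹(L+U): T[3,0] = -(1.9)/(-16.3) = +0.1166; T[3,3] = 0.
  T[0,:] = [+0.0000, +0.1233, -0.5068, +0.2603, -0.1918, +0.0685]
  T[1,:] = [+0.2535, +0.0000, -0.2113, -0.5493, -0.1690, -0.2254]
  T[2,:] = [-0.1529, +0.3294, +0.0000, -0.1882, -0.4471, +0.4353]
  T[3,:] = [+0.1166, -0.2454, -0.0491, +0.0000, +0.2209, +0.1288]
  T[4,:] = [-0.1420, +0.1534, +0.1250, +0.1477, +0.0000, +0.1932]
  T[5,:] = [-0.1626, +0.1970, -0.1921, -0.1232, +0.0837, +0.0000]
|eigenvalues of T|: 0.5549, 0.4697, 0.4697, 0.3927, 0.3927, 0.0956.
spectral radius ρ = 0.5549; 0.5549 < 1, so it converges for any x₀.

yes, ρ = 0.5549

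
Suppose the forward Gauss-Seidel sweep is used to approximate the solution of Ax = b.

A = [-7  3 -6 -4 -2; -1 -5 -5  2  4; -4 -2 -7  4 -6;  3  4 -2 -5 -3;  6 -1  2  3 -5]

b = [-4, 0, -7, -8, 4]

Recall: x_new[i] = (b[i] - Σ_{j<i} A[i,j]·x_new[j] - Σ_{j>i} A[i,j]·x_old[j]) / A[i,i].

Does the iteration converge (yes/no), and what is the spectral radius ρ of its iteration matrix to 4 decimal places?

no, ρ = 1.5693

Write A = D+L+U with D = diag(-7, -5, -7, -5, -5).
GS T = -(D+L)⁻¹U: row 0 first, T[0,2] = -(-6)/(-7) = -0.8571; later rows by forward substitution.
  T[0,:] = [+0.0000  +0.4286  -0.8571  -0.5714  -0.2857]
  T[1,:] = [+0.0000  -0.0857  -0.8286  +0.5143  +0.8571]
  T[2,:] = [+0.0000  -0.2204  +0.7265  +0.7510  -0.9388]
  T[3,:] = [+0.0000  +0.2767  -1.4678  -0.2318  +0.2898]
  T[4,:] = [+0.0000  +0.6093  -1.4529  -0.6273  -0.7159]
|λ(T)| sorted: 1.5693, 0.7102, 0.3978, 0.3978, 0.0000.
ρ = 1.5693; 1.5693 > 1: divergent.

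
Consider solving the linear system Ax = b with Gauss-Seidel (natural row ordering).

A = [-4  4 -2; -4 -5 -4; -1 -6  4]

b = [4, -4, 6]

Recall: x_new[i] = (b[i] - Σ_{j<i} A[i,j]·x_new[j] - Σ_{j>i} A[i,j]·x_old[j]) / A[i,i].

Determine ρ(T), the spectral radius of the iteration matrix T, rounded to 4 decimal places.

1.3801

Split A = D + L + U, D = diag(-4, -5, 4).
GS T = -(D+L)⁻¹U: row 0 first, T[0,1] = -(4)/(-4) = +1.0000; later rows by forward substitution.
  T[0,:] = [+0.0000 +1.0000 -0.5000]
  T[1,:] = [+0.0000 -0.8000 -0.4000]
  T[2,:] = [+0.0000 -0.9500 -0.7250]
|eigenvalues of T|: 1.3801, 0.1449, 0.0000.
spectral radius ρ = 1.3801; 1.3801 > 1: divergent.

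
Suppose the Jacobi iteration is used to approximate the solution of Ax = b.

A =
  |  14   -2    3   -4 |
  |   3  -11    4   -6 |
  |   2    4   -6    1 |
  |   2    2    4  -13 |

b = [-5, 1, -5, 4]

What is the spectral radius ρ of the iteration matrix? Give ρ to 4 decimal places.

0.6301

Diagonal D = diag(14, -11, -6, -13); L, U strict lower/upper.
Jacobi: T = -D⁻¹(L+U), T[3,0] = -(2)/(-13) = +0.1538; T[3,3] = 0.
  T[0,:] = [+0.0000, +0.1429, -0.2143, +0.2857]
  T[1,:] = [+0.2727, +0.0000, +0.3636, -0.5455]
  T[2,:] = [+0.3333, +0.6667, +0.0000, +0.1667]
  T[3,:] = [+0.1538, +0.1538, +0.3077, +0.0000]
|roots of det(T-λI)|: 0.6301, 0.3645, 0.3645, 0.0776.
spectral radius ρ = 0.6301; 0.6301 < 1: convergent.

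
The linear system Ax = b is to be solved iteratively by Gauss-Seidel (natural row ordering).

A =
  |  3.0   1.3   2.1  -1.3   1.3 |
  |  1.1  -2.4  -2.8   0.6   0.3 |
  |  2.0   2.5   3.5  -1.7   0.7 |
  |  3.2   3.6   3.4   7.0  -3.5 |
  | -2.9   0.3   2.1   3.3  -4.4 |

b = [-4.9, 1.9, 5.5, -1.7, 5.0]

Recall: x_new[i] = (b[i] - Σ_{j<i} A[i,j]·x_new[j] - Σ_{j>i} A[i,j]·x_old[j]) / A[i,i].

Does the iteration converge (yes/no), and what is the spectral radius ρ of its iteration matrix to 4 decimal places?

no, ρ = 1.1734

Split A = D + L + U, D = diag(3, -2.4, 3.5, 7, -4.4).
Gauss-Seidel: T = -(D+L)⁻¹U, row 0 first, T[0,1] = -(1.3)/(3) = -0.4333; later rows by forward substitution.
  T[0,:] = [+0.0000, -0.4333, -0.7000, +0.4333, -0.4333]
  T[1,:] = [+0.0000, -0.1986, -1.4875, +0.4486, -0.0736]
  T[2,:] = [+0.0000, +0.3895, +1.4625, -0.0823, +0.1002]
  T[3,:] = [+0.0000, +0.1111, +0.3746, -0.3888, +0.6873]
  T[4,:] = [+0.0000, +0.5412, +1.3389, -0.5859, +0.8439]
|roots of det(T-λI)|: 1.1734, 0.4659, 0.3847, 0.3847, 0.0000.
spectral radius ρ = 1.1734; 1.1734 > 1 ⇒ diverges.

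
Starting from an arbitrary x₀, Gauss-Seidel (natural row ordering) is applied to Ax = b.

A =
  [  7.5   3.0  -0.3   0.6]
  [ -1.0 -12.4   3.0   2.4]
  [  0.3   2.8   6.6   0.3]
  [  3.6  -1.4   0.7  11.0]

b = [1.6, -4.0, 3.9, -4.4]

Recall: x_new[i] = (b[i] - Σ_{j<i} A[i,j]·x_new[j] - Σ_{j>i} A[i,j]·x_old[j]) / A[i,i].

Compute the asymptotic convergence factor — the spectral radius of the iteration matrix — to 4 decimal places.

0.2046

A = D + L + U where D = diag(7.5, -12.4, 6.6, 11).
Gauss-Seidel: T = -(D+L)⁻¹U, row 0 first, T[0,2] = -(-0.3)/(7.5) = +0.0400; later rows by forward substitution.
  T[0,:] = [+0.0000 -0.4000 +0.0400 -0.0800]
  T[1,:] = [+0.0000 +0.0323 +0.2387 +0.2000]
  T[2,:] = [+0.0000 +0.0045 -0.1031 -0.1267]
  T[3,:] = [+0.0000 +0.1347 +0.0239 +0.0597]
moduli |λ_i(T)| = 0.2046, 0.1449, 0.0485, 0.0000.
ρ(T) = max|λ| = 0.2046; 0.2046 < 1: convergent.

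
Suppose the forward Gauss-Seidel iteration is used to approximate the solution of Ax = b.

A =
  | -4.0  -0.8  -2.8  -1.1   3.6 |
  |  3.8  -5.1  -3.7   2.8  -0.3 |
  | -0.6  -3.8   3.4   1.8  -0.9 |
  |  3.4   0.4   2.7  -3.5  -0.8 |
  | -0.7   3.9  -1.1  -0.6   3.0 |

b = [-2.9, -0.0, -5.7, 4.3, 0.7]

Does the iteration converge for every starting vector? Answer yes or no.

no

Write A = D+L+U with D = diag(-4, -5.1, 3.4, -3.5, 3).
T_GS = -(D+L)⁻¹U: row 0 first, T[0,4] = -(3.6)/(-4) = +0.9000; later rows by forward substitution.
  T[0,:] = [+0.0000  -0.2000  -0.7000  -0.2750  +0.9000]
  T[1,:] = [+0.0000  -0.1490  -1.2471  +0.3441  +0.6118]
  T[2,:] = [+0.0000  -0.2018  -1.5173  -0.1933  +1.1073]
  T[3,:] = [+0.0000  -0.3670  -1.9930  -0.3770  +1.5698]
  T[4,:] = [+0.0000  -0.0004  +0.5029  -0.6578  +0.1347]
moduli |λ_i(T)| = 1.5968, 0.2476, 0.2476, 0.0419, 0.0000.
spectral radius ρ = 1.5968; 1.5968 > 1: divergent.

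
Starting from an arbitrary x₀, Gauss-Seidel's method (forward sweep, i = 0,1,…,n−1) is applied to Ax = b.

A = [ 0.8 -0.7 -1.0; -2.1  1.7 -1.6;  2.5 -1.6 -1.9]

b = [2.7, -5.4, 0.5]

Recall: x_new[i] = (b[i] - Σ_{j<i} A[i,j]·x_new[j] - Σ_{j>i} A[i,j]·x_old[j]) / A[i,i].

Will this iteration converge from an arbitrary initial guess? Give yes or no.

Write A = D+L+U with D = diag(0.8, 1.7, -1.9).
T_GS = -(D+L)⁻¹U: row 0 first, T[0,1] = -(-0.7)/(0.8) = +0.8750; later rows by forward substitution.
  T[0,:] = [+0.0000, +0.8750, +1.2500]
  T[1,:] = [+0.0000, +1.0809, +2.4853]
  T[2,:] = [+0.0000, +0.2411, -0.4481]
moduli |λ_i(T)| = 1.4043, 0.7716, 0.0000.
ρ = 1.4043; 1.4043 > 1 ⇒ diverges.

no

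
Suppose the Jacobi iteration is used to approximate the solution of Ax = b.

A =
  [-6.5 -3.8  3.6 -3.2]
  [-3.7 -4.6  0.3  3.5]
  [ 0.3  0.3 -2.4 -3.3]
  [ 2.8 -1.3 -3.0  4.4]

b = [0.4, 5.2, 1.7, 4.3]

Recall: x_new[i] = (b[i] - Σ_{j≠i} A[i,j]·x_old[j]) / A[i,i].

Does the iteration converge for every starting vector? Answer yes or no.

Write A = D+L+U with D = diag(-6.5, -4.6, -2.4, 4.4).
Jacobi T = -D⁻¹(L+U): T[2,3] = -(-3.3)/(-2.4) = -1.3750; T[2,2] = 0.
  T[0,:] = [+0.0000  -0.5846  +0.5538  -0.4923]
  T[1,:] = [-0.8043  +0.0000  +0.0652  +0.7609]
  T[2,:] = [+0.1250  +0.1250  +0.0000  -1.3750]
  T[3,:] = [-0.6364  +0.2955  +0.6818  +0.0000]
|eigenvalues of T|: 1.1338, 0.9033, 0.9033, 0.5745.
spectral radius ρ = 1.1338; 1.1338 > 1: divergent.

no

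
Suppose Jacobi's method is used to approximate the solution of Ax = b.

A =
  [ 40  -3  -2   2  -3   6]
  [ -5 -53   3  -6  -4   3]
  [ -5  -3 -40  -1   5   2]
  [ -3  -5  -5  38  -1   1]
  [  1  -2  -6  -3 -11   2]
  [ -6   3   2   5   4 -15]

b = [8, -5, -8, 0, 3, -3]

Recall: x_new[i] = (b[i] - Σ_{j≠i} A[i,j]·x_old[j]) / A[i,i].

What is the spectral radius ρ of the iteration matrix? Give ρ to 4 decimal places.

Split A = D + L + U, D = diag(40, -53, -40, 38, -11, -15).
Jacobi: T = -D⁻¹(L+U), T[5,0] = -(-6)/(-15) = -0.4000; T[5,5] = 0.
  T[0,:] = [+0.0000 +0.0750 +0.0500 -0.0500 +0.0750 -0.1500]
  T[1,:] = [-0.0943 +0.0000 +0.0566 -0.1132 -0.0755 +0.0566]
  T[2,:] = [-0.1250 -0.0750 +0.0000 -0.0250 +0.1250 +0.0500]
  T[3,:] = [+0.0789 +0.1316 +0.1316 +0.0000 +0.0263 -0.0263]
  T[4,:] = [+0.0909 -0.1818 -0.5455 -0.2727 +0.0000 +0.1818]
  T[5,:] = [-0.4000 +0.2000 +0.1333 +0.3333 +0.2667 +0.0000]
eigenvalue magnitudes: 0.3514, 0.2656, 0.2091, 0.2091, 0.2088, 0.2088.
ρ(T) = max|λ| = 0.3514; 0.3514 < 1 ⇒ converges.

0.3514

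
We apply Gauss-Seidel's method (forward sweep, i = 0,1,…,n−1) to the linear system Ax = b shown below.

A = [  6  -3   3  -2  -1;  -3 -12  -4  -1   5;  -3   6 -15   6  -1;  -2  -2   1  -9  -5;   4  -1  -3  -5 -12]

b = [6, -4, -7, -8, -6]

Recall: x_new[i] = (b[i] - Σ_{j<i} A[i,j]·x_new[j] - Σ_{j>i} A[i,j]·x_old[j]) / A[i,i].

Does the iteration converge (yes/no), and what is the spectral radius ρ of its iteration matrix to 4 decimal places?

Write A = D+L+U with D = diag(6, -12, -15, -9, -12).
T_GS = -(D+L)⁻¹U: row 0 first, T[0,1] = -(-3)/(6) = +0.5000; later rows by forward substitution.
  T[0,:] = [+0.0000, +0.5000, -0.5000, +0.3333, +0.1667]
  T[1,:] = [+0.0000, -0.1250, -0.2083, -0.1667, +0.3750]
  T[2,:] = [+0.0000, -0.1500, +0.0167, +0.2667, +0.0500]
  T[3,:] = [+0.0000, -0.1000, +0.1593, -0.0074, -0.6704]
  T[4,:] = [+0.0000, +0.2562, -0.2198, +0.0614, +0.2911]
eigenvalue magnitudes: 0.6335, 0.2758, 0.2658, 0.2658, 0.0000.
spectral radius ρ = 0.6335; 0.6335 < 1, so it converges for any x₀.

yes, ρ = 0.6335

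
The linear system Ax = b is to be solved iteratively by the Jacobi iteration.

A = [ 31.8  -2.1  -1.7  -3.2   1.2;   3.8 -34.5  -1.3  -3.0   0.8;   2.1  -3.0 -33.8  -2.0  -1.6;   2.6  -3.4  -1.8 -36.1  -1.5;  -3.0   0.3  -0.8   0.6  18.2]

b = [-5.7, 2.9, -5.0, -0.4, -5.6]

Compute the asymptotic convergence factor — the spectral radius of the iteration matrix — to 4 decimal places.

0.2234

A = D + L + U where D = diag(31.8, -34.5, -33.8, -36.1, 18.2).
Jacobi T = -D⁻¹(L+U): T[2,4] = -(-1.6)/(-33.8) = -0.0473; T[2,2] = 0.
  T[0,:] = [+0.0000, +0.0660, +0.0535, +0.1006, -0.0377]
  T[1,:] = [+0.1101, +0.0000, -0.0377, -0.0870, +0.0232]
  T[2,:] = [+0.0621, -0.0888, +0.0000, -0.0592, -0.0473]
  T[3,:] = [+0.0720, -0.0942, -0.0499, +0.0000, -0.0416]
  T[4,:] = [+0.1648, -0.0165, +0.0440, -0.0330, +0.0000]
|roots of det(T-λI)|: 0.2234, 0.0940, 0.0940, 0.0602, 0.0602.
ρ(T) = max|λ| = 0.2234; 0.2234 < 1, so it converges for any x₀.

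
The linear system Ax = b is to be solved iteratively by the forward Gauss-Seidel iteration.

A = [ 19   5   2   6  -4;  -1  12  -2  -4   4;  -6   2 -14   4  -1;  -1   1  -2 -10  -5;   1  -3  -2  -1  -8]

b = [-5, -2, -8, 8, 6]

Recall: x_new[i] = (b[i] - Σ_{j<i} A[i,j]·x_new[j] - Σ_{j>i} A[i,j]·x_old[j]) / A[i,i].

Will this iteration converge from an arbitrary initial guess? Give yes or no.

yes

Let D = diag(19, 12, -14, -10, -8); L, U the strict triangles.
Gauss-Seidel: T = -(D+L)⁻¹U, row 0 first, T[0,3] = -(6)/(19) = -0.3158; later rows by forward substitution.
  T[0,:] = [+0.0000  -0.2632  -0.1053  -0.3158  +0.2105]
  T[1,:] = [+0.0000  -0.0219  +0.1579  +0.3070  -0.3158]
  T[2,:] = [+0.0000  +0.1096  +0.0677  +0.4649  -0.2068]
  T[3,:] = [+0.0000  +0.0022  +0.0128  -0.0307  -0.5113]
  T[4,:] = [+0.0000  -0.0524  -0.0909  -0.2670  +0.2603]
eigenvalue magnitudes: 0.6407, 0.1976, 0.1129, 0.0548, 0.0000.
ρ = 0.6407; 0.6407 < 1: convergent.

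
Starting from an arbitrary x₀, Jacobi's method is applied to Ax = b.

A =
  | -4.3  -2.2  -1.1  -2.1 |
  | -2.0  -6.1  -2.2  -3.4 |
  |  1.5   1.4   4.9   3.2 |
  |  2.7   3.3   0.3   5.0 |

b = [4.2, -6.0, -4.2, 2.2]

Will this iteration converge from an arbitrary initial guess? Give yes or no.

A = D + L + U where D = diag(-4.3, -6.1, 4.9, 5).
Jacobi: T = -D⁻¹(L+U), T[0,1] = -(-2.2)/(-4.3) = -0.5116; T[0,0] = 0.
  T[0,:] = [+0.0000 -0.5116 -0.2558 -0.4884]
  T[1,:] = [-0.3279 +0.0000 -0.3607 -0.5574]
  T[2,:] = [-0.3061 -0.2857 +0.0000 -0.6531]
  T[3,:] = [-0.5400 -0.6600 -0.0600 +0.0000]
|λ(T)| sorted: 1.2525, 0.4550, 0.4550, 0.4021.
ρ = 1.2525; 1.2525 > 1, so it fails to converge.

no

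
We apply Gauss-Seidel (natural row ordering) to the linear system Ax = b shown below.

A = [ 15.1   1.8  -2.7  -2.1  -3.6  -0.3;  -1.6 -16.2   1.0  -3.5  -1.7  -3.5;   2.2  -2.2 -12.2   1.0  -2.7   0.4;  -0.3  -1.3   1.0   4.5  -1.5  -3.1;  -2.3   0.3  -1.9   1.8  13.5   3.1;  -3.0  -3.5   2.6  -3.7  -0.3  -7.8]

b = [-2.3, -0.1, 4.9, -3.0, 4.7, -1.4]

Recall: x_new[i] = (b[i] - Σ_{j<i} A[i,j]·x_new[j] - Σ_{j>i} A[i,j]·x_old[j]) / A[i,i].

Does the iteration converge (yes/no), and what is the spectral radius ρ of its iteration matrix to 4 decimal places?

yes, ρ = 0.6010

Let D = diag(15.1, -16.2, -12.2, 4.5, 13.5, -7.8); L, U the strict triangles.
Gauss-Seidel: T = -(D+L)⁻¹U, row 0 first, T[0,3] = -(-2.1)/(15.1) = +0.1391; later rows by forward substitution.
  T[0,:] = [+0.0000  -0.1192  +0.1788  +0.1391  +0.2384  +0.0199]
  T[1,:] = [+0.0000  +0.0118  +0.0441  -0.2298  -0.1285  -0.2180]
  T[2,:] = [+0.0000  -0.0236  +0.0243  +0.1485  -0.1551  +0.0757]
  T[3,:] = [+0.0000  +0.0007  +0.0193  -0.0901  +0.3466  +0.6104]
  T[4,:] = [+0.0000  -0.0240  +0.0303  +0.0617  -0.0246  -0.2921]
  T[5,:] = [+0.0000  +0.0333  -0.0907  +0.1395  -0.2492  -0.1629]
|eigenvalues of T|: 0.6010, 0.1824, 0.1824, 0.1046, 0.0085, 0.0000.
spectral radius ρ = 0.6010; 0.6010 < 1 ⇒ converges.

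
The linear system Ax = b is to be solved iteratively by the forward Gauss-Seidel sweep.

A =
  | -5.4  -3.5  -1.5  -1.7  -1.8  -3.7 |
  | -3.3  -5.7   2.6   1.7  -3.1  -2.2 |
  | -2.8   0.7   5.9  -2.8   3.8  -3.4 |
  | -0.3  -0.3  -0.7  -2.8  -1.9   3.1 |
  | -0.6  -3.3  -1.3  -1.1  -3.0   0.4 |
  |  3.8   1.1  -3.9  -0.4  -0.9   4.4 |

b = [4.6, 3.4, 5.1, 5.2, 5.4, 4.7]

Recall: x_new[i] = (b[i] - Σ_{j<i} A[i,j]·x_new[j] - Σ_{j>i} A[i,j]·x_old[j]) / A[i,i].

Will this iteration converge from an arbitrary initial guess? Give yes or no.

Write A = D+L+U with D = diag(-5.4, -5.7, 5.9, -2.8, -3, 4.4).
T_GS = -(D+L)⁻¹U: row 0 first, T[0,2] = -(-1.5)/(-5.4) = -0.2778; later rows by forward substitution.
  T[0,:] = [+0.0000  -0.6481  -0.2778  -0.3148  -0.3333  -0.6852]
  T[1,:] = [+0.0000  +0.3752  +0.6170  +0.4805  -0.3509  +0.0107]
  T[2,:] = [+0.0000  -0.3521  -0.2050  +0.2682  -0.7606  +0.2498]
  T[3,:] = [+0.0000  +0.1173  +0.0149  -0.0848  -0.4151  +1.1170]
  T[4,:] = [+0.0000  -0.1736  -0.5397  -0.5507  +0.9344  -0.2592]
  T[5,:] = [+0.0000  +0.1290  -0.2051  +0.2691  -0.1452  +0.8590]
|λ(T)| sorted: 1.6521, 0.7485, 0.4570, 0.1393, 0.1393, 0.0000.
ρ(T) = max|λ| = 1.6521; 1.6521 > 1 ⇒ diverges.

no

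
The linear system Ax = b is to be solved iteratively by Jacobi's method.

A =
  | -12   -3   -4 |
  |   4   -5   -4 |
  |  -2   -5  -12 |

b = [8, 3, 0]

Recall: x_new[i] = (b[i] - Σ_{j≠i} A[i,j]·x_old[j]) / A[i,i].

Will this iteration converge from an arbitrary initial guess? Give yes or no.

Let D = diag(-12, -5, -12); L, U the strict triangles.
Jacobi: T = -D⁻¹(L+U), T[1,2] = -(-4)/(-5) = -0.8000; T[1,1] = 0.
  T[0,:] = [+0.0000 -0.2500 -0.3333]
  T[1,:] = [+0.8000 +0.0000 -0.8000]
  T[2,:] = [-0.1667 -0.4167 +0.0000]
eigenvalue magnitudes: 0.5703, 0.3693, 0.3693.
ρ = 0.5703; 0.5703 < 1, so it converges for any x₀.

yes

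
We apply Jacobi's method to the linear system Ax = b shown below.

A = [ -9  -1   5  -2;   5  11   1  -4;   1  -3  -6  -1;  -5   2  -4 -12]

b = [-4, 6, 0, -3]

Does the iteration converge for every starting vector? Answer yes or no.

yes

Let D = diag(-9, 11, -6, -12); L, U the strict triangles.
T_J = -D⁻¹(L+U): T[0,1] = -(-1)/(-9) = -0.1111; T[0,0] = 0.
  T[0,:] = [+0.0000 -0.1111 +0.5556 -0.2222]
  T[1,:] = [-0.4545 +0.0000 -0.0909 +0.3636]
  T[2,:] = [+0.1667 -0.5000 +0.0000 -0.1667]
  T[3,:] = [-0.4167 +0.1667 -0.3333 +0.0000]
moduli |λ_i(T)| = 0.8842, 0.4538, 0.4538, 0.3121.
spectral radius ρ = 0.8842; 0.8842 < 1: convergent.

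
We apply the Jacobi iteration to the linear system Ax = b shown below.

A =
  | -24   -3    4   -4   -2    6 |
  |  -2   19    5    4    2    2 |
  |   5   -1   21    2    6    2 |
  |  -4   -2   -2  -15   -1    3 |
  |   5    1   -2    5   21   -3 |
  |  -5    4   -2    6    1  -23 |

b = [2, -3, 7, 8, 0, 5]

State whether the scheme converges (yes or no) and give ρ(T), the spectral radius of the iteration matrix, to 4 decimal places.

Diagonal D = diag(-24, 19, 21, -15, 21, -23); L, U strict lower/upper.
Jacobi: T = -D⁻¹(L+U), T[0,2] = -(4)/(-24) = +0.1667; T[0,0] = 0.
  T[0,:] = [+0.0000  -0.1250  +0.1667  -0.1667  -0.0833  +0.2500]
  T[1,:] = [+0.1053  +0.0000  -0.2632  -0.2105  -0.1053  -0.1053]
  T[2,:] = [-0.2381  +0.0476  +0.0000  -0.0952  -0.2857  -0.0952]
  T[3,:] = [-0.2667  -0.1333  -0.1333  +0.0000  -0.0667  +0.2000]
  T[4,:] = [-0.2381  -0.0476  +0.0952  -0.2381  +0.0000  +0.1429]
  T[5,:] = [-0.2174  +0.1739  -0.0870  +0.2609  +0.0435  +0.0000]
eigenvalue magnitudes: 0.5098, 0.4005, 0.4005, 0.2575, 0.2575, 0.1098.
ρ = 0.5098; 0.5098 < 1: convergent.

yes, ρ = 0.5098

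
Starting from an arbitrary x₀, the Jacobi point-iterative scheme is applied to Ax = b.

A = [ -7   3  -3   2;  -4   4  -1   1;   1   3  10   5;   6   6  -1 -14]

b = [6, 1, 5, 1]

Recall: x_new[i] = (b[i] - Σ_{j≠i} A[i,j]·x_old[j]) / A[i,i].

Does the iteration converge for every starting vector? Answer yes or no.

Split A = D + L + U, D = diag(-7, 4, 10, -14).
Jacobi T = -D⁻¹(L+U): T[2,1] = -(3)/(10) = -0.3000; T[2,2] = 0.
  T[0,:] = [+0.0000 +0.4286 -0.4286 +0.2857]
  T[1,:] = [+1.0000 +0.0000 +0.2500 -0.2500]
  T[2,:] = [-0.1000 -0.3000 +0.0000 -0.5000]
  T[3,:] = [+0.4286 +0.4286 -0.0714 +0.0000]
|λ(T)| sorted: 0.8826, 0.4613, 0.3704, 0.3704.
ρ = 0.8826; 0.8826 < 1 ⇒ converges.

yes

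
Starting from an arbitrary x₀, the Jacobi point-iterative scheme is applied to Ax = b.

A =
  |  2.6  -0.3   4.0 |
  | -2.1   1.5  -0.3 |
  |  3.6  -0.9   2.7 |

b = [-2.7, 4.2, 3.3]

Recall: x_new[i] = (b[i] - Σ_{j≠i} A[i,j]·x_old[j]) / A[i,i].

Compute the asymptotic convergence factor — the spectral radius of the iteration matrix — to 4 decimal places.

Write A = D+L+U with D = diag(2.6, 1.5, 2.7).
Jacobi: T = -D⁻¹(L+U), T[2,1] = -(-0.9)/(2.7) = +0.3333; T[2,2] = 0.
  T[0,:] = [+0.0000 +0.1154 -1.5385]
  T[1,:] = [+1.4000 +0.0000 +0.2000]
  T[2,:] = [-1.3333 +0.3333 +0.0000]
|eigenvalues of T|: 1.6530, 1.3063, 0.3467.
ρ(T) = max|λ| = 1.6530; 1.6530 > 1, so it fails to converge.

1.6530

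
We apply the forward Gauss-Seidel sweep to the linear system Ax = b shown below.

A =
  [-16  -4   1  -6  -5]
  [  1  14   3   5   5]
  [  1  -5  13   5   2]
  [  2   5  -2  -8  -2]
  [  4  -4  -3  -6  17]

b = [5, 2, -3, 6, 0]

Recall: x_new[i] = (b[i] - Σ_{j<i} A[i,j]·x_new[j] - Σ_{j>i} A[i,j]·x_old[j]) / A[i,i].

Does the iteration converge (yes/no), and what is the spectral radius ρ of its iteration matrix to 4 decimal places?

yes, ρ = 0.6140

Diagonal D = diag(-16, 14, 13, -8, 17); L, U strict lower/upper.
GS T = -(D+L)⁻¹U: row 0 first, T[0,1] = -(-4)/(-16) = -0.2500; later rows by forward substitution.
  T[0,:] = [+0.0000  -0.2500  +0.0625  -0.3750  -0.3125]
  T[1,:] = [+0.0000  +0.0179  -0.2188  -0.3304  -0.3348]
  T[2,:] = [+0.0000  +0.0261  -0.0889  -0.4828  -0.2586]
  T[3,:] = [+0.0000  -0.0579  -0.0989  -0.1795  -0.4727]
  T[4,:] = [+0.0000  +0.0472  -0.1168  -0.1381  -0.2177]
eigenvalue magnitudes: 0.6140, 0.1701, 0.1701, 0.0682, 0.0000.
ρ(T) = max|λ| = 0.6140; 0.6140 < 1 ⇒ converges.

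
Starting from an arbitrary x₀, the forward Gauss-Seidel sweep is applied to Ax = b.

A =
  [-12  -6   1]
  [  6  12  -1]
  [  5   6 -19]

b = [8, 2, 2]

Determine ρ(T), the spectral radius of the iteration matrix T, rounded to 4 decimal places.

Write A = D+L+U with D = diag(-12, 12, -19).
GS T = -(D+L)⁻¹U: row 0 first, T[0,1] = -(-6)/(-12) = -0.5000; later rows by forward substitution.
  T[0,:] = [+0.0000 -0.5000 +0.0833]
  T[1,:] = [+0.0000 +0.2500 +0.0417]
  T[2,:] = [+0.0000 -0.0526 +0.0351]
|eigenvalues of T|: 0.2393, 0.0458, 0.0000.
spectral radius ρ = 0.2393; 0.2393 < 1, so it converges for any x₀.

0.2393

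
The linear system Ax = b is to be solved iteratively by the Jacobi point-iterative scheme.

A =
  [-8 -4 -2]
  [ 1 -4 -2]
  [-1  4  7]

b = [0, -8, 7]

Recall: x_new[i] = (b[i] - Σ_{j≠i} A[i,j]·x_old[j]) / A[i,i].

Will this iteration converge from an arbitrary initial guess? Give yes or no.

Diagonal D = diag(-8, -4, 7); L, U strict lower/upper.
T_J = -D⁻¹(L+U): T[1,2] = -(-2)/(-4) = -0.5000; T[1,1] = 0.
  T[0,:] = [+0.0000 -0.5000 -0.2500]
  T[1,:] = [+0.2500 +0.0000 -0.5000]
  T[2,:] = [+0.1429 -0.5714 +0.0000]
|eigenvalues of T|: 0.5138, 0.3728, 0.3728.
ρ = 0.5138; 0.5138 < 1 ⇒ converges.

yes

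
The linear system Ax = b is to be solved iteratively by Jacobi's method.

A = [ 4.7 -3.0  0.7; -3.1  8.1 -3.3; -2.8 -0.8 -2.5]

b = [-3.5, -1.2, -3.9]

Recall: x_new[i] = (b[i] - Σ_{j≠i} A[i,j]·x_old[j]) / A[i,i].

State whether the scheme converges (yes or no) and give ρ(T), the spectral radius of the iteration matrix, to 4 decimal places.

Write A = D+L+U with D = diag(4.7, 8.1, -2.5).
T_J = -D⁻¹(L+U): T[2,0] = -(-2.8)/(-2.5) = -1.1200; T[2,2] = 0.
  T[0,:] = [+0.0000, +0.6383, -0.1489]
  T[1,:] = [+0.3827, +0.0000, +0.4074]
  T[2,:] = [-1.1200, -0.3200, +0.0000]
moduli |λ_i(T)| = 0.7911, 0.5875, 0.5875.
spectral radius ρ = 0.7911; 0.7911 < 1 ⇒ converges.

yes, ρ = 0.7911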